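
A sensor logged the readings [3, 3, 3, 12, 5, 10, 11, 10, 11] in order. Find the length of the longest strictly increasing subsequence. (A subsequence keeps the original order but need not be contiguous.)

Let dp[i] be the length of the longest such subsequence ending at index i:
i:      1  2  3  4  5  6  7  8  9
a[i]:   3  3  3 12  5 10 11 10 11
dp:     1  1  1  2  2  3  4  3  4
Maximum dp value is 4.

4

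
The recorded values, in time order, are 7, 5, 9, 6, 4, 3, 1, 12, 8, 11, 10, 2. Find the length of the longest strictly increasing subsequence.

Let dp[i] be the length of the longest such subsequence ending at index i:
i:      1  2  3  4  5  6  7  8  9 10 11 12
a[i]:   7  5  9  6  4  3  1 12  8 11 10  2
dp:     1  1  2  2  1  1  1  3  3  4  4  2
Maximum dp value is 4.

4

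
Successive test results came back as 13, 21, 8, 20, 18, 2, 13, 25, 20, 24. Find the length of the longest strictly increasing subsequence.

4

Track the smallest tail for each achievable length (strict):
13 → extends → [13]
21 → extends → [13, 21]
8 → replaces 13 → [8, 21]
20 → replaces 21 → [8, 20]
18 → replaces 20 → [8, 18]
2 → replaces 8 → [2, 18]
13 → replaces 18 → [2, 13]
25 → extends → [2, 13, 25]
20 → replaces 25 → [2, 13, 20]
24 → extends → [2, 13, 20, 24]
Four tails, so the longest strictly increasing subsequence has length 4 (e.g. 13, 18, 20, 24).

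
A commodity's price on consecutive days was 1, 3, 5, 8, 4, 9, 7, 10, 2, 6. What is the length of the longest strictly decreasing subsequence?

3

Let dp[i] be the longest strictly decreasing subsequence ending at i:
i:      1  2  3  4  5  6  7  8  9 10
a[i]:   1  3  5  8  4  9  7 10  2  6
dp:     1  1  1  1  2  1  2  1  3  3
Maximum is 3.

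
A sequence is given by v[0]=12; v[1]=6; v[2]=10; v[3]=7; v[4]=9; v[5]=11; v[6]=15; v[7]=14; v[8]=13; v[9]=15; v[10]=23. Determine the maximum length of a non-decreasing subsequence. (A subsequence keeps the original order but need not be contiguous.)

7

Track the smallest tail for each achievable length (allowing ties):
12 → extends → [12]
6 → replaces 12 → [6]
10 → extends → [6, 10]
7 → replaces 10 → [6, 7]
9 → extends → [6, 7, 9]
11 → extends → [6, 7, 9, 11]
15 → extends → [6, 7, 9, 11, 15]
14 → replaces 15 → [6, 7, 9, 11, 14]
13 → replaces 14 → [6, 7, 9, 11, 13]
15 → extends → [6, 7, 9, 11, 13, 15]
23 → extends → [6, 7, 9, 11, 13, 15, 23]
Seven tails, so the longest non-decreasing subsequence has length 7 (e.g. 6, 7, 9, 11, 15, 15, 23).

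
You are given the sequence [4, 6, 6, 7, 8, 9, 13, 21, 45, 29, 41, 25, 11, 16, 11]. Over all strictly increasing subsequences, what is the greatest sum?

Let S[i] be the best sum of a strictly increasing subsequence ending at i:
i:       1   2   3   4   5   6   7   8   9  10  11  12  13  14  15
a[i]:    4   6   6   7   8   9  13  21  45  29  41  25  11  16  11
S:       4  10  10  17  25  34  47  68 113  97 138  93  45  63  45
Maximum is 138 (e.g. 4 + 6 + 7 + 8 + 9 + 13 + 21 + 29 + 41).

138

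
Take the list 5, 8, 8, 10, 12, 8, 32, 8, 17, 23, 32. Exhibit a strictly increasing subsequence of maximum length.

5, 8, 10, 12, 17, 23, 32

Patience tails give the LIS length; then backtrack through the dp parents:
5 → extends → [5]
8 → extends → [5, 8]
8 → already a tail → [5, 8]
10 → extends → [5, 8, 10]
12 → extends → [5, 8, 10, 12]
8 → already a tail → [5, 8, 10, 12]
32 → extends → [5, 8, 10, 12, 32]
8 → already a tail → [5, 8, 10, 12, 32]
17 → replaces 32 → [5, 8, 10, 12, 17]
23 → extends → [5, 8, 10, 12, 17, 23]
32 → extends → [5, 8, 10, 12, 17, 23, 32]
Length 7; one witness is 5, 8, 10, 12, 17, 23, 32.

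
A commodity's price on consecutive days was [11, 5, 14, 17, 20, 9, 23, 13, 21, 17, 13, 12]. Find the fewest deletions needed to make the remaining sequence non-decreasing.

Fewest deletions = n − (longest non-decreasing subsequence).
Patience tails:
11 → extends → [11]
5 → replaces 11 → [5]
14 → extends → [5, 14]
17 → extends → [5, 14, 17]
20 → extends → [5, 14, 17, 20]
9 → replaces 14 → [5, 9, 17, 20]
23 → extends → [5, 9, 17, 20, 23]
13 → replaces 17 → [5, 9, 13, 20, 23]
21 → replaces 23 → [5, 9, 13, 20, 21]
17 → replaces 20 → [5, 9, 13, 17, 21]
13 → replaces 17 → [5, 9, 13, 13, 21]
12 → replaces 13 → [5, 9, 12, 13, 21]
Longest non-decreasing subsequence has length 5, so deletions = 12 − 5 = 7.

7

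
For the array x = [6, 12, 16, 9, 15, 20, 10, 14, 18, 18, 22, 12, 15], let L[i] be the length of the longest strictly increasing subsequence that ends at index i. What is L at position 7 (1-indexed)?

dp[i] = 1 + max{dp[j] : j<i, x[j]<x[i]} (or 1 if no such j):
i:      1  2  3  4  5  6  7  8  9 10 11 12 13
x[i]:   6 12 16  9 15 20 10 14 18 18 22 12 15
dp:     1  2  3  2  3  4  3  4  5  5  6  4  5
At index 7 the value is 3.

3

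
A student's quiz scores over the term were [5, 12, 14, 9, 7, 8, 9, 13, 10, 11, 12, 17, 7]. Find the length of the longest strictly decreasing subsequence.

4

Negate each value so 'decreasing' becomes 'increasing', then run patience tails on the negated sequence:
-5 → extends → [-5]
-12 → replaces -5 → [-12]
-14 → replaces -12 → [-14]
-9 → extends → [-14, -9]
-7 → extends → [-14, -9, -7]
-8 → replaces -7 → [-14, -9, -8]
-9 → already a tail → [-14, -9, -8]
-13 → replaces -9 → [-14, -13, -8]
-10 → replaces -8 → [-14, -13, -10]
-11 → replaces -10 → [-14, -13, -11]
-12 → replaces -11 → [-14, -13, -12]
-17 → replaces -14 → [-17, -13, -12]
-7 → extends → [-17, -13, -12, -7]
Four tails, so the longest strictly decreasing subsequence of the original has length 4.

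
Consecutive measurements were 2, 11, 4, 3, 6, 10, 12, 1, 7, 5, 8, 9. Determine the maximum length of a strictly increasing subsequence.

Track the smallest tail for each achievable length (strict):
2 → extends → [2]
11 → extends → [2, 11]
4 → replaces 11 → [2, 4]
3 → replaces 4 → [2, 3]
6 → extends → [2, 3, 6]
10 → extends → [2, 3, 6, 10]
12 → extends → [2, 3, 6, 10, 12]
1 → replaces 2 → [1, 3, 6, 10, 12]
7 → replaces 10 → [1, 3, 6, 7, 12]
5 → replaces 6 → [1, 3, 5, 7, 12]
8 → replaces 12 → [1, 3, 5, 7, 8]
9 → extends → [1, 3, 5, 7, 8, 9]
Six tails, so the longest strictly increasing subsequence has length 6 (e.g. 2, 4, 6, 7, 8, 9).

6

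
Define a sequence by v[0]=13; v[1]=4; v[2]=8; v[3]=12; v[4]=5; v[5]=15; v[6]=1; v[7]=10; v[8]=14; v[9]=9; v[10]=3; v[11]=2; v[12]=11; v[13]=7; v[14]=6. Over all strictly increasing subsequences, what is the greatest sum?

Let S[i] be the best sum of a strictly increasing subsequence ending at i:
i:      0  1  2  3  4  5  6  7  8  9 10 11 12 13 14
v[i]:  13  4  8 12  5 15  1 10 14  9  3  2 11  7  6
S:     13  4 12 24  9 39  1 22 38 21  4  3 33 16 15
Maximum is 39 (e.g. 4 + 8 + 12 + 15).

39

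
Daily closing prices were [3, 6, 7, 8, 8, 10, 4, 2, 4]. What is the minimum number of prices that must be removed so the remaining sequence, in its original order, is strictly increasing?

Fewest deletions = n − (longest strictly increasing subsequence).
i:      1  2  3  4  5  6  7  8  9
a[i]:   3  6  7  8  8 10  4  2  4
dp:     1  2  3  4  4  5  2  1  2
max dp = 5, so deletions = 9 − 5 = 4.

4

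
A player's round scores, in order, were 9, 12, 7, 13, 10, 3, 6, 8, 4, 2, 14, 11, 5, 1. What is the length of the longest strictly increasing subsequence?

4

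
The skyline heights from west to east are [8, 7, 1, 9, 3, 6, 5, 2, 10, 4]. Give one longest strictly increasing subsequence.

Patience tails give the LIS length; then backtrack through the dp parents:
8 → extends → [8]
7 → replaces 8 → [7]
1 → replaces 7 → [1]
9 → extends → [1, 9]
3 → replaces 9 → [1, 3]
6 → extends → [1, 3, 6]
5 → replaces 6 → [1, 3, 5]
2 → replaces 3 → [1, 2, 5]
10 → extends → [1, 2, 5, 10]
4 → replaces 5 → [1, 2, 4, 10]
Length 4; one witness is 1, 3, 6, 10.

1, 3, 6, 10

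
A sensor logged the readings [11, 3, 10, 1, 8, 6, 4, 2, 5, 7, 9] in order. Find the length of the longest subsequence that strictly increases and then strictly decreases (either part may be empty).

6

inc[i] = longest strictly increasing subsequence ending at i; dec[i] = longest strictly decreasing subsequence starting at i:
i:      1  2  3  4  5  6  7  8  9 10 11
a[i]:  11  3 10  1  8  6  4  2  5  7  9
inc:    1  1  2  1  2  2  2  2  3  4  5
dec:    6  2  5  1  4  3  2  1  1  1  1
Best peak at i=1 (value 11): inc=1, dec=6, length 1+6−1 = 6.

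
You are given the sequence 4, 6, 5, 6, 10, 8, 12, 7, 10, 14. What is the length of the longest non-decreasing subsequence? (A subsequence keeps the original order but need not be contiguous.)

Let dp[i] be the length of the longest such subsequence ending at index i:
i:      1  2  3  4  5  6  7  8  9 10
a[i]:   4  6  5  6 10  8 12  7 10 14
dp:     1  2  2  3  4  4  5  4  5  6
Maximum dp value is 6.

6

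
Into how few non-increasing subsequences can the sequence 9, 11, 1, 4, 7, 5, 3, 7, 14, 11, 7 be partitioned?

5

The minimum number of non-increasing subsequences covering a sequence equals the length of its longest strictly increasing subsequence.
LIS length is 5 (e.g. 1, 4, 5, 7, 14), so 5 piles are needed.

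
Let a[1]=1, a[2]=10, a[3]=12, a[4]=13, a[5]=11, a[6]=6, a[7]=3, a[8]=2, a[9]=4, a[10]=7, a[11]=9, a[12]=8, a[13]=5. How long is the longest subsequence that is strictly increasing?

Track the smallest tail for each achievable length (strict):
1 → extends → [1]
10 → extends → [1, 10]
12 → extends → [1, 10, 12]
13 → extends → [1, 10, 12, 13]
11 → replaces 12 → [1, 10, 11, 13]
6 → replaces 10 → [1, 6, 11, 13]
3 → replaces 6 → [1, 3, 11, 13]
2 → replaces 3 → [1, 2, 11, 13]
4 → replaces 11 → [1, 2, 4, 13]
7 → replaces 13 → [1, 2, 4, 7]
9 → extends → [1, 2, 4, 7, 9]
8 → replaces 9 → [1, 2, 4, 7, 8]
5 → replaces 7 → [1, 2, 4, 5, 8]
Five tails, so the longest strictly increasing subsequence has length 5 (e.g. 1, 3, 4, 7, 9).

5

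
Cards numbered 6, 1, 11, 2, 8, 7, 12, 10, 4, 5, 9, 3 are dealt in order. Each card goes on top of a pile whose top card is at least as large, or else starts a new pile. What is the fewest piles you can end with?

Place each on the leftmost legal pile:
6 → new pile 1 (tops now [6])
1 → pile 1 (tops now [1])
11 → new pile 2 (tops now [1, 11])
2 → pile 2 (tops now [1, 2])
8 → new pile 3 (tops now [1, 2, 8])
7 → pile 3 (tops now [1, 2, 7])
12 → new pile 4 (tops now [1, 2, 7, 12])
10 → pile 4 (tops now [1, 2, 7, 10])
4 → pile 3 (tops now [1, 2, 4, 10])
5 → pile 4 (tops now [1, 2, 4, 5])
9 → new pile 5 (tops now [1, 2, 4, 5, 9])
3 → pile 3 (tops now [1, 2, 3, 5, 9])
Five piles.

5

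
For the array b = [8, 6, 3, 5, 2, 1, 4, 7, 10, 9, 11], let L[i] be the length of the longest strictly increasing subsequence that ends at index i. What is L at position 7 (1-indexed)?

2

dp[i] = 1 + max{dp[j] : j<i, b[j]<b[i]} (or 1 if no such j):
i:      1  2  3  4  5  6  7  8  9 10 11
b[i]:   8  6  3  5  2  1  4  7 10  9 11
dp:     1  1  1  2  1  1  2  3  4  4  5
At index 7 the value is 2.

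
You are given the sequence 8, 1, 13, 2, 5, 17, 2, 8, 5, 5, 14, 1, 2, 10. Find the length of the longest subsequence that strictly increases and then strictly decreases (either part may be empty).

inc[i] = longest strictly increasing subsequence ending at i; dec[i] = longest strictly decreasing subsequence starting at i:
i:      1  2  3  4  5  6  7  8  9 10 11 12 13 14
a[i]:   8  1 13  2  5 17  2  8  5  5 14  1  2 10
inc:    1  1  2  2  3  4  2  4  3  3  5  1  2  5
dec:    4  1  4  2  3  4  2  3  2  2  2  1  1  1
Best peak at i=6 (value 17): inc=4, dec=4, length 4+4−1 = 7.

7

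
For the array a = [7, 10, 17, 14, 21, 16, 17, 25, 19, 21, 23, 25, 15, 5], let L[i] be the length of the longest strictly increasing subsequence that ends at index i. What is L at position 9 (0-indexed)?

7

dp[i] = 1 + max{dp[j] : j<i, a[j]<a[i]} (or 1 if no such j):
i:      0  1  2  3  4  5  6  7  8  9 10 11 12 13
a[i]:   7 10 17 14 21 16 17 25 19 21 23 25 15  5
dp:     1  2  3  3  4  4  5  6  6  7  8  9  4  1
At index 9 the value is 7.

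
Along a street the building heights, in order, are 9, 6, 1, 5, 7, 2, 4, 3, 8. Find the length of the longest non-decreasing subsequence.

4

Track the smallest tail for each achievable length (allowing ties):
9 → extends → [9]
6 → replaces 9 → [6]
1 → replaces 6 → [1]
5 → extends → [1, 5]
7 → extends → [1, 5, 7]
2 → replaces 5 → [1, 2, 7]
4 → replaces 7 → [1, 2, 4]
3 → replaces 4 → [1, 2, 3]
8 → extends → [1, 2, 3, 8]
Four tails, so the longest non-decreasing subsequence has length 4 (e.g. 1, 5, 7, 8).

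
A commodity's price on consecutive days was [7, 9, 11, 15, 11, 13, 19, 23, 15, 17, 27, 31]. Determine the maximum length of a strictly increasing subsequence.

8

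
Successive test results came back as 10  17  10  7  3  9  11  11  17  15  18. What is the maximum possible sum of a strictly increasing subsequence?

Let S[i] be the best sum of a strictly increasing subsequence ending at i:
i:      1  2  3  4  5  6  7  8  9 10 11
a[i]:  10 17 10  7  3  9 11 11 17 15 18
S:     10 27 10  7  3 16 27 27 44 42 62
Maximum is 62 (e.g. 7 + 9 + 11 + 17 + 18).

62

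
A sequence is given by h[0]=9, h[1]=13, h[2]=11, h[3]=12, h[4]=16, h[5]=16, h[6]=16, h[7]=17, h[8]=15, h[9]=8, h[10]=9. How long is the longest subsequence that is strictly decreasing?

3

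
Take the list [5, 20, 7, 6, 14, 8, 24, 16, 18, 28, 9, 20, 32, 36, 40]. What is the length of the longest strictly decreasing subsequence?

3

Let dp[i] be the longest strictly decreasing subsequence ending at i:
i:      1  2  3  4  5  6  7  8  9 10 11 12 13 14 15
a[i]:   5 20  7  6 14  8 24 16 18 28  9 20 32 36 40
dp:     1  1  2  3  2  3  1  2  2  1  3  2  1  1  1
Maximum is 3.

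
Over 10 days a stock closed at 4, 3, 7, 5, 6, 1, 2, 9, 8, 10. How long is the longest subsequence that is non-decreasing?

Track the smallest tail for each achievable length (allowing ties):
4 → extends → [4]
3 → replaces 4 → [3]
7 → extends → [3, 7]
5 → replaces 7 → [3, 5]
6 → extends → [3, 5, 6]
1 → replaces 3 → [1, 5, 6]
2 → replaces 5 → [1, 2, 6]
9 → extends → [1, 2, 6, 9]
8 → replaces 9 → [1, 2, 6, 8]
10 → extends → [1, 2, 6, 8, 10]
Five tails, so the longest non-decreasing subsequence has length 5 (e.g. 4, 5, 6, 9, 10).

5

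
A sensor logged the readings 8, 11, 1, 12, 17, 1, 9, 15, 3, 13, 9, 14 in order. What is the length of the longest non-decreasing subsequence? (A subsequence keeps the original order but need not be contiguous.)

5

Let dp[i] be the length of the longest such subsequence ending at index i:
i:      1  2  3  4  5  6  7  8  9 10 11 12
a[i]:   8 11  1 12 17  1  9 15  3 13  9 14
dp:     1  2  1  3  4  2  3  4  3  4  4  5
Maximum dp value is 5.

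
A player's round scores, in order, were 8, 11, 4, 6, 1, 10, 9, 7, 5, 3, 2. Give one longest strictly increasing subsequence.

4, 6, 10

Patience tails give the LIS length; then backtrack through the dp parents:
8 → extends → [8]
11 → extends → [8, 11]
4 → replaces 8 → [4, 11]
6 → replaces 11 → [4, 6]
1 → replaces 4 → [1, 6]
10 → extends → [1, 6, 10]
9 → replaces 10 → [1, 6, 9]
7 → replaces 9 → [1, 6, 7]
5 → replaces 6 → [1, 5, 7]
3 → replaces 5 → [1, 3, 7]
2 → replaces 3 → [1, 2, 7]
Length 3; one witness is 4, 6, 10.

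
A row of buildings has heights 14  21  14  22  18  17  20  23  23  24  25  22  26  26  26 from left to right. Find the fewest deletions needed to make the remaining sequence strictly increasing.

Fewest deletions = n − (longest strictly increasing subsequence).
Patience tails:
14 → extends → [14]
21 → extends → [14, 21]
14 → already a tail → [14, 21]
22 → extends → [14, 21, 22]
18 → replaces 21 → [14, 18, 22]
17 → replaces 18 → [14, 17, 22]
20 → replaces 22 → [14, 17, 20]
23 → extends → [14, 17, 20, 23]
23 → already a tail → [14, 17, 20, 23]
24 → extends → [14, 17, 20, 23, 24]
25 → extends → [14, 17, 20, 23, 24, 25]
22 → replaces 23 → [14, 17, 20, 22, 24, 25]
26 → extends → [14, 17, 20, 22, 24, 25, 26]
26 → already a tail → [14, 17, 20, 22, 24, 25, 26]
26 → already a tail → [14, 17, 20, 22, 24, 25, 26]
Longest strictly increasing subsequence has length 7, so deletions = 15 − 7 = 8.

8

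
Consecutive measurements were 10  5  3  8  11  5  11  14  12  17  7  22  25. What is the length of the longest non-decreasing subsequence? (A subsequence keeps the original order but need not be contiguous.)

8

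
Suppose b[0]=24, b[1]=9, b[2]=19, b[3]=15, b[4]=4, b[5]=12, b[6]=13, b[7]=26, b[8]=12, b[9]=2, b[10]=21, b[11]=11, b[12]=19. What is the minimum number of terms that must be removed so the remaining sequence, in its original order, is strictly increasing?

Fewest deletions = n − (longest strictly increasing subsequence).
i:      0  1  2  3  4  5  6  7  8  9 10 11 12
b[i]:  24  9 19 15  4 12 13 26 12  2 21 11 19
dp:     1  1  2  2  1  2  3  4  2  1  4  2  4
max dp = 4, so deletions = 13 − 4 = 9.

9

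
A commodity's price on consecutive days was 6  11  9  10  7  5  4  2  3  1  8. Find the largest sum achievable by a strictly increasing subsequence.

Let S[i] be the best sum of a strictly increasing subsequence ending at i:
i:      1  2  3  4  5  6  7  8  9 10 11
a[i]:   6 11  9 10  7  5  4  2  3  1  8
S:      6 17 15 25 13  5  4  2  5  1 21
Maximum is 25 (e.g. 6 + 9 + 10).

25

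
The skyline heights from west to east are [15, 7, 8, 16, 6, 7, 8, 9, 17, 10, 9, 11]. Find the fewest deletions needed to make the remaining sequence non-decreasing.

Fewest deletions = n − (longest non-decreasing subsequence).
Patience tails:
15 → extends → [15]
7 → replaces 15 → [7]
8 → extends → [7, 8]
16 → extends → [7, 8, 16]
6 → replaces 7 → [6, 8, 16]
7 → replaces 8 → [6, 7, 16]
8 → replaces 16 → [6, 7, 8]
9 → extends → [6, 7, 8, 9]
17 → extends → [6, 7, 8, 9, 17]
10 → replaces 17 → [6, 7, 8, 9, 10]
9 → replaces 10 → [6, 7, 8, 9, 9]
11 → extends → [6, 7, 8, 9, 9, 11]
Longest non-decreasing subsequence has length 6, so deletions = 12 − 6 = 6.

6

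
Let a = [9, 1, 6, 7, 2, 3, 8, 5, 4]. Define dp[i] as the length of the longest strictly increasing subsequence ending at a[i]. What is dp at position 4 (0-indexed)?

2

dp[i] = 1 + max{dp[j] : j<i, a[j]<a[i]} (or 1 if no such j):
i:     0 1 2 3 4 5 6 7 8
a[i]:  9 1 6 7 2 3 8 5 4
dp:    1 1 2 3 2 3 4 4 4
At index 4 the value is 2.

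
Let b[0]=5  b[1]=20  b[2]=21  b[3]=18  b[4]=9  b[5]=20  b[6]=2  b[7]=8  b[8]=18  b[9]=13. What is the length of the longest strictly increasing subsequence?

3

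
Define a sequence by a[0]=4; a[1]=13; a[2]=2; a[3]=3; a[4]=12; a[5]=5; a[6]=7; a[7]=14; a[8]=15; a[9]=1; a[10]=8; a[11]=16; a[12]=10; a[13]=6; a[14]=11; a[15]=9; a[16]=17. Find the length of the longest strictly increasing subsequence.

Track the smallest tail for each achievable length (strict):
4 → extends → [4]
13 → extends → [4, 13]
2 → replaces 4 → [2, 13]
3 → replaces 13 → [2, 3]
12 → extends → [2, 3, 12]
5 → replaces 12 → [2, 3, 5]
7 → extends → [2, 3, 5, 7]
14 → extends → [2, 3, 5, 7, 14]
15 → extends → [2, 3, 5, 7, 14, 15]
1 → replaces 2 → [1, 3, 5, 7, 14, 15]
8 → replaces 14 → [1, 3, 5, 7, 8, 15]
16 → extends → [1, 3, 5, 7, 8, 15, 16]
10 → replaces 15 → [1, 3, 5, 7, 8, 10, 16]
6 → replaces 7 → [1, 3, 5, 6, 8, 10, 16]
11 → replaces 16 → [1, 3, 5, 6, 8, 10, 11]
9 → replaces 10 → [1, 3, 5, 6, 8, 9, 11]
17 → extends → [1, 3, 5, 6, 8, 9, 11, 17]
Eight tails, so the longest strictly increasing subsequence has length 8 (e.g. 2, 3, 5, 7, 14, 15, 16, 17).

8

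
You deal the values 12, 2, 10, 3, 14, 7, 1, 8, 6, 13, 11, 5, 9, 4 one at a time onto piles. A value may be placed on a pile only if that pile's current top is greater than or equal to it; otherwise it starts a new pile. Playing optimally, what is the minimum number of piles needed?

The minimum number of non-increasing subsequences covering a sequence equals the length of its longest strictly increasing subsequence.
LIS length is 5 (e.g. 2, 3, 7, 8, 13), so 5 piles are needed.

5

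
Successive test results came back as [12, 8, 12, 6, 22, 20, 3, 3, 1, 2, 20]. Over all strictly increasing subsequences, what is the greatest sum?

Let S[i] be the best sum of a strictly increasing subsequence ending at i:
i:      1  2  3  4  5  6  7  8  9 10 11
a[i]:  12  8 12  6 22 20  3  3  1  2 20
S:     12  8 20  6 42 40  3  3  1  3 40
Maximum is 42 (e.g. 8 + 12 + 22).

42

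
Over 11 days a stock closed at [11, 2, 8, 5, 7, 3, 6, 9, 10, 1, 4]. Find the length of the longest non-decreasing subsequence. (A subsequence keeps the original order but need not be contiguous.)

Let dp[i] be the length of the longest such subsequence ending at index i:
i:      1  2  3  4  5  6  7  8  9 10 11
a[i]:  11  2  8  5  7  3  6  9 10  1  4
dp:     1  1  2  2  3  2  3  4  5  1  3
Maximum dp value is 5.

5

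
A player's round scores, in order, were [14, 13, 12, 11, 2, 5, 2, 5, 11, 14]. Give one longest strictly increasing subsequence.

Patience tails give the LIS length; then backtrack through the dp parents:
14 → extends → [14]
13 → replaces 14 → [13]
12 → replaces 13 → [12]
11 → replaces 12 → [11]
2 → replaces 11 → [2]
5 → extends → [2, 5]
2 → already a tail → [2, 5]
5 → already a tail → [2, 5]
11 → extends → [2, 5, 11]
14 → extends → [2, 5, 11, 14]
Length 4; one witness is 2, 5, 11, 14.

2, 5, 11, 14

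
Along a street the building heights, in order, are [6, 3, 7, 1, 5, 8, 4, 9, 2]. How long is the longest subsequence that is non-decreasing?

Track the smallest tail for each achievable length (allowing ties):
6 → extends → [6]
3 → replaces 6 → [3]
7 → extends → [3, 7]
1 → replaces 3 → [1, 7]
5 → replaces 7 → [1, 5]
8 → extends → [1, 5, 8]
4 → replaces 5 → [1, 4, 8]
9 → extends → [1, 4, 8, 9]
2 → replaces 4 → [1, 2, 8, 9]
Four tails, so the longest non-decreasing subsequence has length 4 (e.g. 6, 7, 8, 9).

4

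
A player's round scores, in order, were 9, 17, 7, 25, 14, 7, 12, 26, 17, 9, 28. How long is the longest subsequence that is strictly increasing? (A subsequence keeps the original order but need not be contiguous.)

Let dp[i] be the length of the longest such subsequence ending at index i:
i:      1  2  3  4  5  6  7  8  9 10 11
a[i]:   9 17  7 25 14  7 12 26 17  9 28
dp:     1  2  1  3  2  1  2  4  3  2  5
Maximum dp value is 5.

5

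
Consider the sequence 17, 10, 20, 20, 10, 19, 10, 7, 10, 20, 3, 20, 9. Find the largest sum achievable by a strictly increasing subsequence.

56

Let S[i] be the best sum of a strictly increasing subsequence ending at i:
i:      1  2  3  4  5  6  7  8  9 10 11 12 13
a[i]:  17 10 20 20 10 19 10  7 10 20  3 20  9
S:     17 10 37 37 10 36 10  7 17 56  3 56 16
Maximum is 56 (e.g. 17 + 19 + 20).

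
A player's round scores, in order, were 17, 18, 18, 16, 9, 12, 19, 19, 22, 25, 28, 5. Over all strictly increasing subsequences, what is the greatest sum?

Let S[i] be the best sum of a strictly increasing subsequence ending at i:
i:       1   2   3   4   5   6   7   8   9  10  11  12
a[i]:   17  18  18  16   9  12  19  19  22  25  28   5
S:      17  35  35  16   9  21  54  54  76 101 129   5
Maximum is 129 (e.g. 17 + 18 + 19 + 22 + 25 + 28).

129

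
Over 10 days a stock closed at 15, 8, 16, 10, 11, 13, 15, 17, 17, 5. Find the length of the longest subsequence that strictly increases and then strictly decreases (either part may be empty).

7

inc[i] = longest strictly increasing subsequence ending at i; dec[i] = longest strictly decreasing subsequence starting at i:
i:      1  2  3  4  5  6  7  8  9 10
a[i]:  15  8 16 10 11 13 15 17 17  5
inc:    1  1  2  2  3  4  5  6  6  1
dec:    3  2  3  2  2  2  2  2  2  1
Best peak at i=8 (value 17): inc=6, dec=2, length 6+2−1 = 7.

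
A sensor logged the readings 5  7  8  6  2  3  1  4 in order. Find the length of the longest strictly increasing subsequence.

Track the smallest tail for each achievable length (strict):
5 → extends → [5]
7 → extends → [5, 7]
8 → extends → [5, 7, 8]
6 → replaces 7 → [5, 6, 8]
2 → replaces 5 → [2, 6, 8]
3 → replaces 6 → [2, 3, 8]
1 → replaces 2 → [1, 3, 8]
4 → replaces 8 → [1, 3, 4]
Three tails, so the longest strictly increasing subsequence has length 3 (e.g. 5, 7, 8).

3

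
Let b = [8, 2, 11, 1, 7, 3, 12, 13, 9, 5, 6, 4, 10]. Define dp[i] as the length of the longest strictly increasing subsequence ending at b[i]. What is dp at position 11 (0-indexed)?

dp[i] = 1 + max{dp[j] : j<i, b[j]<b[i]} (or 1 if no such j):
i:      0  1  2  3  4  5  6  7  8  9 10 11 12
b[i]:   8  2 11  1  7  3 12 13  9  5  6  4 10
dp:     1  1  2  1  2  2  3  4  3  3  4  3  5
At index 11 the value is 3.

3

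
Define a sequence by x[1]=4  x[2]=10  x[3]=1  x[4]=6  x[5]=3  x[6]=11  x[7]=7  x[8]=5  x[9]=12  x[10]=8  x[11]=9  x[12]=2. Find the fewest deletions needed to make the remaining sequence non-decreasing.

Fewest deletions = n − (longest non-decreasing subsequence).
i:      1  2  3  4  5  6  7  8  9 10 11 12
x[i]:   4 10  1  6  3 11  7  5 12  8  9  2
dp:     1  2  1  2  2  3  3  3  4  4  5  2
max dp = 5, so deletions = 12 − 5 = 7.

7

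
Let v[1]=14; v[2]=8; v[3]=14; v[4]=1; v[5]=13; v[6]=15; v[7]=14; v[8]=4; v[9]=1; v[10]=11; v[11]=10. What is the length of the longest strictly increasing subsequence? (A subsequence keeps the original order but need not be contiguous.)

3

Let dp[i] be the length of the longest such subsequence ending at index i:
i:      1  2  3  4  5  6  7  8  9 10 11
v[i]:  14  8 14  1 13 15 14  4  1 11 10
dp:     1  1  2  1  2  3  3  2  1  3  3
Maximum dp value is 3.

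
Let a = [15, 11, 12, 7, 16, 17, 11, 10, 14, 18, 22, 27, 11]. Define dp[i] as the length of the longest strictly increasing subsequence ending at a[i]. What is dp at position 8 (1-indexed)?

2

dp[i] = 1 + max{dp[j] : j<i, a[j]<a[i]} (or 1 if no such j):
i:      1  2  3  4  5  6  7  8  9 10 11 12 13
a[i]:  15 11 12  7 16 17 11 10 14 18 22 27 11
dp:     1  1  2  1  3  4  2  2  3  5  6  7  3
At index 8 the value is 2.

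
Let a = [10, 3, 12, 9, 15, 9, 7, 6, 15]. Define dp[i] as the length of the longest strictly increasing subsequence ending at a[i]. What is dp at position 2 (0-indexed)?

dp[i] = 1 + max{dp[j] : j<i, a[j]<a[i]} (or 1 if no such j):
i:      0  1  2  3  4  5  6  7  8
a[i]:  10  3 12  9 15  9  7  6 15
dp:     1  1  2  2  3  2  2  2  3
At index 2 the value is 2.

2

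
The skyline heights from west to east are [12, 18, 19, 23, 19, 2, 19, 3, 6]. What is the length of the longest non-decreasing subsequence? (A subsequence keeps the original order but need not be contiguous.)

Track the smallest tail for each achievable length (allowing ties):
12 → extends → [12]
18 → extends → [12, 18]
19 → extends → [12, 18, 19]
23 → extends → [12, 18, 19, 23]
19 → replaces 23 → [12, 18, 19, 19]
2 → replaces 12 → [2, 18, 19, 19]
19 → extends → [2, 18, 19, 19, 19]
3 → replaces 18 → [2, 3, 19, 19, 19]
6 → replaces 19 → [2, 3, 6, 19, 19]
Five tails, so the longest non-decreasing subsequence has length 5 (e.g. 12, 18, 19, 19, 19).

5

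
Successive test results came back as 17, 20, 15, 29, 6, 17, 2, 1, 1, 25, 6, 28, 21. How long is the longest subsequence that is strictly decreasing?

5

Negate each value so 'decreasing' becomes 'increasing', then run patience tails on the negated sequence:
-17 → extends → [-17]
-20 → replaces -17 → [-20]
-15 → extends → [-20, -15]
-29 → replaces -20 → [-29, -15]
-6 → extends → [-29, -15, -6]
-17 → replaces -15 → [-29, -17, -6]
-2 → extends → [-29, -17, -6, -2]
-1 → extends → [-29, -17, -6, -2, -1]
-1 → already a tail → [-29, -17, -6, -2, -1]
-25 → replaces -17 → [-29, -25, -6, -2, -1]
-6 → already a tail → [-29, -25, -6, -2, -1]
-28 → replaces -25 → [-29, -28, -6, -2, -1]
-21 → replaces -6 → [-29, -28, -21, -2, -1]
Five tails, so the longest strictly decreasing subsequence of the original has length 5.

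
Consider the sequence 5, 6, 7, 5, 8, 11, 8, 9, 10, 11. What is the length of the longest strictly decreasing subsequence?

Negate each value so 'decreasing' becomes 'increasing', then run patience tails on the negated sequence:
-5 → extends → [-5]
-6 → replaces -5 → [-6]
-7 → replaces -6 → [-7]
-5 → extends → [-7, -5]
-8 → replaces -7 → [-8, -5]
-11 → replaces -8 → [-11, -5]
-8 → replaces -5 → [-11, -8]
-9 → replaces -8 → [-11, -9]
-10 → replaces -9 → [-11, -10]
-11 → already a tail → [-11, -10]
Two tails, so the longest strictly decreasing subsequence of the original has length 2.

2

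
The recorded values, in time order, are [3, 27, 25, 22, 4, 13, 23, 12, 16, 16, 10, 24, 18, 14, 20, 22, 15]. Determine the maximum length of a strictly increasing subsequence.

Track the smallest tail for each achievable length (strict):
3 → extends → [3]
27 → extends → [3, 27]
25 → replaces 27 → [3, 25]
22 → replaces 25 → [3, 22]
4 → replaces 22 → [3, 4]
13 → extends → [3, 4, 13]
23 → extends → [3, 4, 13, 23]
12 → replaces 13 → [3, 4, 12, 23]
16 → replaces 23 → [3, 4, 12, 16]
16 → already a tail → [3, 4, 12, 16]
10 → replaces 12 → [3, 4, 10, 16]
24 → extends → [3, 4, 10, 16, 24]
18 → replaces 24 → [3, 4, 10, 16, 18]
14 → replaces 16 → [3, 4, 10, 14, 18]
20 → extends → [3, 4, 10, 14, 18, 20]
22 → extends → [3, 4, 10, 14, 18, 20, 22]
15 → replaces 18 → [3, 4, 10, 14, 15, 20, 22]
Seven tails, so the longest strictly increasing subsequence has length 7 (e.g. 3, 4, 13, 16, 18, 20, 22).

7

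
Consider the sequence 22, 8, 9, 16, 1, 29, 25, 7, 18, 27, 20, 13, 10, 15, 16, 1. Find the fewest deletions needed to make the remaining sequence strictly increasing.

11

Fewest deletions = n − (longest strictly increasing subsequence).
Patience tails:
22 → extends → [22]
8 → replaces 22 → [8]
9 → extends → [8, 9]
16 → extends → [8, 9, 16]
1 → replaces 8 → [1, 9, 16]
29 → extends → [1, 9, 16, 29]
25 → replaces 29 → [1, 9, 16, 25]
7 → replaces 9 → [1, 7, 16, 25]
18 → replaces 25 → [1, 7, 16, 18]
27 → extends → [1, 7, 16, 18, 27]
20 → replaces 27 → [1, 7, 16, 18, 20]
13 → replaces 16 → [1, 7, 13, 18, 20]
10 → replaces 13 → [1, 7, 10, 18, 20]
15 → replaces 18 → [1, 7, 10, 15, 20]
16 → replaces 20 → [1, 7, 10, 15, 16]
1 → already a tail → [1, 7, 10, 15, 16]
Longest strictly increasing subsequence has length 5, so deletions = 16 − 5 = 11.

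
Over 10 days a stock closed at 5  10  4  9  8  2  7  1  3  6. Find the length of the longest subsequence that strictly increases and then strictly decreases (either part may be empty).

inc[i] = longest strictly increasing subsequence ending at i; dec[i] = longest strictly decreasing subsequence starting at i:
i:      1  2  3  4  5  6  7  8  9 10
a[i]:   5 10  4  9  8  2  7  1  3  6
inc:    1  2  1  2  2  1  2  1  2  3
dec:    4  5  3  4  3  2  2  1  1  1
Best peak at i=2 (value 10): inc=2, dec=5, length 2+5−1 = 6.

6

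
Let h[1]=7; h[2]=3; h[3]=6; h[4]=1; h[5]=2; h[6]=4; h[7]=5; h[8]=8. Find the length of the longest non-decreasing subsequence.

5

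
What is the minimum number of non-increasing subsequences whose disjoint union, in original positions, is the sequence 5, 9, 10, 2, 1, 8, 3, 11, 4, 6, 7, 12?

Place each on the leftmost legal pile:
5 → new pile 1 (tops now [5])
9 → new pile 2 (tops now [5, 9])
10 → new pile 3 (tops now [5, 9, 10])
2 → pile 1 (tops now [2, 9, 10])
1 → pile 1 (tops now [1, 9, 10])
8 → pile 2 (tops now [1, 8, 10])
3 → pile 2 (tops now [1, 3, 10])
11 → new pile 4 (tops now [1, 3, 10, 11])
4 → pile 3 (tops now [1, 3, 4, 11])
6 → pile 4 (tops now [1, 3, 4, 6])
7 → new pile 5 (tops now [1, 3, 4, 6, 7])
12 → new pile 6 (tops now [1, 3, 4, 6, 7, 12])
Six piles.

6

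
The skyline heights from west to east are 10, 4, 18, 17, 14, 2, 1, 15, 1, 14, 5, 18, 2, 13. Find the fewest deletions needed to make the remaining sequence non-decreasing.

10

Fewest deletions = n − (longest non-decreasing subsequence).
Patience tails:
10 → extends → [10]
4 → replaces 10 → [4]
18 → extends → [4, 18]
17 → replaces 18 → [4, 17]
14 → replaces 17 → [4, 14]
2 → replaces 4 → [2, 14]
1 → replaces 2 → [1, 14]
15 → extends → [1, 14, 15]
1 → replaces 14 → [1, 1, 15]
14 → replaces 15 → [1, 1, 14]
5 → replaces 14 → [1, 1, 5]
18 → extends → [1, 1, 5, 18]
2 → replaces 5 → [1, 1, 2, 18]
13 → replaces 18 → [1, 1, 2, 13]
Longest non-decreasing subsequence has length 4, so deletions = 14 − 4 = 10.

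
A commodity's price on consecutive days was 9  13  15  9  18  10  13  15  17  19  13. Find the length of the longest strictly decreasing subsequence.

Let dp[i] be the longest strictly decreasing subsequence ending at i:
i:      1  2  3  4  5  6  7  8  9 10 11
a[i]:   9 13 15  9 18 10 13 15 17 19 13
dp:     1  1  1  2  1  2  2  2  2  1  3
Maximum is 3.

3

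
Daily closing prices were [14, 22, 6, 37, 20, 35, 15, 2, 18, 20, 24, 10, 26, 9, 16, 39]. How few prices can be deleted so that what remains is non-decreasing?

9

Fewest deletions = n − (longest non-decreasing subsequence).
i:      1  2  3  4  5  6  7  8  9 10 11 12 13 14 15 16
a[i]:  14 22  6 37 20 35 15  2 18 20 24 10 26  9 16 39
dp:     1  2  1  3  2  3  2  1  3  4  5  2  6  2  3  7
max dp = 7, so deletions = 16 − 7 = 9.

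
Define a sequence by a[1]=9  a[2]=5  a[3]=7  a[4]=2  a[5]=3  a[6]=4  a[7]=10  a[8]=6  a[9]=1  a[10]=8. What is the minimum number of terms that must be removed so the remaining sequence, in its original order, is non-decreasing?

5

Fewest deletions = n − (longest non-decreasing subsequence).
Patience tails:
9 → extends → [9]
5 → replaces 9 → [5]
7 → extends → [5, 7]
2 → replaces 5 → [2, 7]
3 → replaces 7 → [2, 3]
4 → extends → [2, 3, 4]
10 → extends → [2, 3, 4, 10]
6 → replaces 10 → [2, 3, 4, 6]
1 → replaces 2 → [1, 3, 4, 6]
8 → extends → [1, 3, 4, 6, 8]
Longest non-decreasing subsequence has length 5, so deletions = 10 − 5 = 5.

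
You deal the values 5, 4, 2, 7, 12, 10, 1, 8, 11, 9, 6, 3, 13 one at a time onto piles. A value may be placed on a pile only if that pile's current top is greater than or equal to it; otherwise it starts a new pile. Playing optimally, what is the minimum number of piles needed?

5

Place each on the leftmost legal pile:
5 → new pile 1 (tops now [5])
4 → pile 1 (tops now [4])
2 → pile 1 (tops now [2])
7 → new pile 2 (tops now [2, 7])
12 → new pile 3 (tops now [2, 7, 12])
10 → pile 3 (tops now [2, 7, 10])
1 → pile 1 (tops now [1, 7, 10])
8 → pile 3 (tops now [1, 7, 8])
11 → new pile 4 (tops now [1, 7, 8, 11])
9 → pile 4 (tops now [1, 7, 8, 9])
6 → pile 2 (tops now [1, 6, 8, 9])
3 → pile 2 (tops now [1, 3, 8, 9])
13 → new pile 5 (tops now [1, 3, 8, 9, 13])
Five piles.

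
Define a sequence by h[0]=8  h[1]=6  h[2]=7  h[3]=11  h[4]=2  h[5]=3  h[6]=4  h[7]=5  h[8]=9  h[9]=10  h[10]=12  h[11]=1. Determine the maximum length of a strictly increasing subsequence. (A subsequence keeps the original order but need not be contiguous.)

7

Let dp[i] be the length of the longest such subsequence ending at index i:
i:      0  1  2  3  4  5  6  7  8  9 10 11
h[i]:   8  6  7 11  2  3  4  5  9 10 12  1
dp:     1  1  2  3  1  2  3  4  5  6  7  1
Maximum dp value is 7.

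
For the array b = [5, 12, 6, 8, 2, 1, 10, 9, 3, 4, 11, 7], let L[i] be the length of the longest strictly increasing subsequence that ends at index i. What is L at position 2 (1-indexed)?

dp[i] = 1 + max{dp[j] : j<i, b[j]<b[i]} (or 1 if no such j):
i:      1  2  3  4  5  6  7  8  9 10 11 12
b[i]:   5 12  6  8  2  1 10  9  3  4 11  7
dp:     1  2  2  3  1  1  4  4  2  3  5  4
At index 2 the value is 2.

2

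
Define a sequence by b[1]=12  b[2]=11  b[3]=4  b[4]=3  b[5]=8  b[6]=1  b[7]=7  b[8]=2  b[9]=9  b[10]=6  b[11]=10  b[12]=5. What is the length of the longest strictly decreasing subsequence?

Negate each value so 'decreasing' becomes 'increasing', then run patience tails on the negated sequence:
-12 → extends → [-12]
-11 → extends → [-12, -11]
-4 → extends → [-12, -11, -4]
-3 → extends → [-12, -11, -4, -3]
-8 → replaces -4 → [-12, -11, -8, -3]
-1 → extends → [-12, -11, -8, -3, -1]
-7 → replaces -3 → [-12, -11, -8, -7, -1]
-2 → replaces -1 → [-12, -11, -8, -7, -2]
-9 → replaces -8 → [-12, -11, -9, -7, -2]
-6 → replaces -2 → [-12, -11, -9, -7, -6]
-10 → replaces -9 → [-12, -11, -10, -7, -6]
-5 → extends → [-12, -11, -10, -7, -6, -5]
Six tails, so the longest strictly decreasing subsequence of the original has length 6.

6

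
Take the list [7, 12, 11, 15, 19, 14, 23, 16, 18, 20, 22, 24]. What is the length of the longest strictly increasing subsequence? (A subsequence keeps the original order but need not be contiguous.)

8

Let dp[i] be the length of the longest such subsequence ending at index i:
i:      1  2  3  4  5  6  7  8  9 10 11 12
a[i]:   7 12 11 15 19 14 23 16 18 20 22 24
dp:     1  2  2  3  4  3  5  4  5  6  7  8
Maximum dp value is 8.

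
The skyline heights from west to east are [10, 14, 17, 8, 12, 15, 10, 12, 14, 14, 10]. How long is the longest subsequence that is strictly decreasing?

4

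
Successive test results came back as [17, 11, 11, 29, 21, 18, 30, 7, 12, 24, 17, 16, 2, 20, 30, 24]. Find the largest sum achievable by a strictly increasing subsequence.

Let S[i] be the best sum of a strictly increasing subsequence ending at i:
i:      1  2  3  4  5  6  7  8  9 10 11 12 13 14 15 16
a[i]:  17 11 11 29 21 18 30  7 12 24 17 16  2 20 30 24
S:     17 11 11 46 38 35 76  7 23 62 40 39  2 60 92 84
Maximum is 92 (e.g. 17 + 21 + 24 + 30).

92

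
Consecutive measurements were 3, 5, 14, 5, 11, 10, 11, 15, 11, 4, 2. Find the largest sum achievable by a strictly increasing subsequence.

44

Let S[i] be the best sum of a strictly increasing subsequence ending at i:
i:      1  2  3  4  5  6  7  8  9 10 11
a[i]:   3  5 14  5 11 10 11 15 11  4  2
S:      3  8 22  8 19 18 29 44 29  7  2
Maximum is 44 (e.g. 3 + 5 + 10 + 11 + 15).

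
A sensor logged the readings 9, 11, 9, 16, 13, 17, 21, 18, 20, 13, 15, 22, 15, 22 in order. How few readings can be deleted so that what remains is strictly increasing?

Fewest deletions = n − (longest strictly increasing subsequence).
i:      1  2  3  4  5  6  7  8  9 10 11 12 13 14
a[i]:   9 11  9 16 13 17 21 18 20 13 15 22 15 22
dp:     1  2  1  3  3  4  5  5  6  3  4  7  4  7
max dp = 7, so deletions = 14 − 7 = 7.

7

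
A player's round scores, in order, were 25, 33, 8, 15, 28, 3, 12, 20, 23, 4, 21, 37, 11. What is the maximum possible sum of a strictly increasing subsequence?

Let S[i] be the best sum of a strictly increasing subsequence ending at i:
i:       1   2   3   4   5   6   7   8   9  10  11  12  13
a[i]:   25  33   8  15  28   3  12  20  23   4  21  37  11
S:      25  58   8  23  53   3  20  43  66   7  64 103  19
Maximum is 103 (e.g. 8 + 15 + 20 + 23 + 37).

103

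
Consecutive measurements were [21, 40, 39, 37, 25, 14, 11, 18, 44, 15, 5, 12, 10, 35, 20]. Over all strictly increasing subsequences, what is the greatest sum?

Let S[i] be the best sum of a strictly increasing subsequence ending at i:
i:       1   2   3   4   5   6   7   8   9  10  11  12  13  14  15
a[i]:   21  40  39  37  25  14  11  18  44  15   5  12  10  35  20
S:      21  61  60  58  46  14  11  32 105  29   5  23  15  81  52
Maximum is 105 (e.g. 21 + 40 + 44).

105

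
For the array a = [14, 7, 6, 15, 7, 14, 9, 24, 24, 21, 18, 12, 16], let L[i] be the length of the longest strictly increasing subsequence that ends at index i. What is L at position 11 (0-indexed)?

dp[i] = 1 + max{dp[j] : j<i, a[j]<a[i]} (or 1 if no such j):
i:      0  1  2  3  4  5  6  7  8  9 10 11 12
a[i]:  14  7  6 15  7 14  9 24 24 21 18 12 16
dp:     1  1  1  2  2  3  3  4  4  4  4  4  5
At index 11 the value is 4.

4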